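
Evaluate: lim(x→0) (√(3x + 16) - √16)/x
This is a standard limit.

Factor or rationalize the expression:
  lim(x→0) (√(3x + 16) - √16)/x = 3/8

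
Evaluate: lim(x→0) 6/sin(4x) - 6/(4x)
This is an ∞-∞ indeterminate form.

Combine fractions or rationalize to convert ∞-∞ to 0/0 form:
  lim(x→0) 6/sin(4x) - 6/(4x) = 0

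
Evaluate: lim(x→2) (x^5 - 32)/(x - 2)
This is a standard limit.

Factor or rationalize the expression:
  lim(x→2) (x^5 - 32)/(x - 2) = 80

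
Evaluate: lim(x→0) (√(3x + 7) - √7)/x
This is a standard limit.

Factor or rationalize the expression:
  lim(x→0) (√(3x + 7) - √7)/x = 3·sqrt(7)/14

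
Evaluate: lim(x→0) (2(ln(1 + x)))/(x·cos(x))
This is a 0/0 indeterminate form.

Apply L'Hôpital's rule: differentiate numerator and denominator separately.
  f(x) = 2·ln(x + 1)   ⇒   f'(x) = 2/(x + 1)
  g(x) = x·cos(x)   ⇒   g'(x) = -x·sin(x) + cos(x)
  lim(x→0) f'(x)/g'(x) = lim(x→0) (2/(x + 1))/(-x·sin(x) + cos(x))
  = 2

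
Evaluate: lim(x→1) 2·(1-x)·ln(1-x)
This is a 0·∞ indeterminate form.

Rewrite 0·∞ as a quotient (0/0 or ∞/∞ form), then apply L'Hôpital's rule:
  lim(x→1) 2·(1-x)·ln(1-x) = 0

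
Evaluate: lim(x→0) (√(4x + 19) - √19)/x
This is a standard limit.

Factor or rationalize the expression:
  lim(x→0) (√(4x + 19) - √19)/x = 2·sqrt(19)/19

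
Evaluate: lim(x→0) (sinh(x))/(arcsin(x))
This is a 0/0 indeterminate form.

Apply L'Hôpital's rule: differentiate numerator and denominator separately.
  f(x) = sinh(x)   ⇒   f'(x) = cosh(x)
  g(x) = asin(x)   ⇒   g'(x) = 1/sqrt(1 - x^2)
  lim(x→0) f'(x)/g'(x) = lim(x→0) (cosh(x))/(1/sqrt(1 - x^2))
  = 1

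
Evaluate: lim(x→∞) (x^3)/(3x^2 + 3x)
This is an ∞/∞ indeterminate form.

Apply L'Hôpital's rule: differentiate numerator and denominator separately.
  f(x) = x^3   ⇒   f'(x) = 3·x^2
  g(x) = 3·x^2 + 3·x   ⇒   g'(x) = 6·x + 3
  lim(x→∞) f'(x)/g'(x) = lim(x→∞) (3·x^2)/(6·x + 3)
  = ∞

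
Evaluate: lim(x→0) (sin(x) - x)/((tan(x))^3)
This is a 0/0 indeterminate form.

Apply L'Hôpital's rule: differentiate numerator and denominator separately.
  f(x) = -x + sin(x)   ⇒   f'(x) = cos(x) - 1
  g(x) = tan(x)^3   ⇒   g'(x) = (3·tan(x)^2 + 3)·tan(x)^2
  lim(x→0) f'(x)/g'(x) = lim(x→0) (cos(x) - 1)/((3·tan(x)^2 + 3)·tan(x)^2)
  = -1/6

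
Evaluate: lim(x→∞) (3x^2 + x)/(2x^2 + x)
This is an ∞/∞ indeterminate form.

Apply L'Hôpital's rule: differentiate numerator and denominator separately.
  f(x) = 3·x^2 + x   ⇒   f'(x) = 6·x + 1
  g(x) = 2·x^2 + x   ⇒   g'(x) = 4·x + 1
  lim(x→∞) f'(x)/g'(x) = lim(x→∞) (6·x + 1)/(4·x + 1)
  = 3/2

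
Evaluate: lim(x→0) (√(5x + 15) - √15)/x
This is a standard limit.

Factor or rationalize the expression:
  lim(x→0) (√(5x + 15) - √15)/x = sqrt(15)/6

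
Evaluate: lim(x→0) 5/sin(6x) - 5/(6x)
This is an ∞-∞ indeterminate form.

Combine fractions or rationalize to convert ∞-∞ to 0/0 form:
  lim(x→0) 5/sin(6x) - 5/(6x) = 0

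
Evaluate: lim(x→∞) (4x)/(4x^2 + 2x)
This is an ∞/∞ indeterminate form.

Apply L'Hôpital's rule: differentiate numerator and denominator separately.
  f(x) = 4·x   ⇒   f'(x) = 4
  g(x) = 4·x^2 + 2·x   ⇒   g'(x) = 8·x + 2
  lim(x→∞) f'(x)/g'(x) = lim(x→∞) (4)/(8·x + 2)
  = 0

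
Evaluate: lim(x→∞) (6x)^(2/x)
This is an exponential indeterminate form.

For exponential indeterminate forms, take the natural log:
  Let L = lim(x→∞) (6x)^(2/x)
  Then ln(L) = lim(x→∞) [exponent × ln(base)]
  Evaluate using L'Hôpital or standard limits, then exponentiate.
  L = 1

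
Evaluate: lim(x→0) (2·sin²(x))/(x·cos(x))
This is a 0/0 indeterminate form.

Apply L'Hôpital's rule: differentiate numerator and denominator separately.
  f(x) = 2·sin(x)^2   ⇒   f'(x) = 4·sin(x)·cos(x)
  g(x) = x·cos(x)   ⇒   g'(x) = -x·sin(x) + cos(x)
  lim(x→0) f'(x)/g'(x) = lim(x→0) (4·sin(x)·cos(x))/(-x·sin(x) + cos(x))
  = 0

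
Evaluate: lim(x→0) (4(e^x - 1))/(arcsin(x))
This is a 0/0 indeterminate form.

Apply L'Hôpital's rule: differentiate numerator and denominator separately.
  f(x) = 4·e^(x) - 4   ⇒   f'(x) = 4·e^(x)
  g(x) = asin(x)   ⇒   g'(x) = 1/sqrt(1 - x^2)
  lim(x→0) f'(x)/g'(x) = lim(x→0) (4·e^(x))/(1/sqrt(1 - x^2))
  = 4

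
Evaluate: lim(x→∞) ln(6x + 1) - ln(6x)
This is an ∞-∞ indeterminate form.

Combine fractions or rationalize to convert ∞-∞ to 0/0 form:
  lim(x→∞) ln(6x + 1) - ln(6x) = 0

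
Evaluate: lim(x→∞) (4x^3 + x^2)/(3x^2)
This is an ∞/∞ indeterminate form.

Apply L'Hôpital's rule: differentiate numerator and denominator separately.
  f(x) = 4·x^3 + x^2   ⇒   f'(x) = 12·x^2 + 2·x
  g(x) = 3·x^2   ⇒   g'(x) = 6·x
  lim(x→∞) f'(x)/g'(x) = lim(x→∞) (12·x^2 + 2·x)/(6·x)
  = ∞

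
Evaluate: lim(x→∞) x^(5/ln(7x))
This is an exponential indeterminate form.

For exponential indeterminate forms, take the natural log:
  Let L = lim(x→∞) x^(5/ln(7x))
  Then ln(L) = lim(x→∞) [exponent × ln(base)]
  Evaluate using L'Hôpital or standard limits, then exponentiate.
  L = e^(5)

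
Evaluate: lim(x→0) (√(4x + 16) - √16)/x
This is a standard limit.

Factor or rationalize the expression:
  lim(x→0) (√(4x + 16) - √16)/x = 1/2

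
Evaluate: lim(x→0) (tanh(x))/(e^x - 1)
This is a 0/0 indeterminate form.

Apply L'Hôpital's rule: differentiate numerator and denominator separately.
  f(x) = tanh(x)   ⇒   f'(x) = 1 - tanh(x)^2
  g(x) = e^(x) - 1   ⇒   g'(x) = e^(x)
  lim(x→0) f'(x)/g'(x) = lim(x→0) (1 - tanh(x)^2)/(e^(x))
  = 1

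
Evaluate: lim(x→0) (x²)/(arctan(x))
This is a 0/0 indeterminate form.

Apply L'Hôpital's rule: differentiate numerator and denominator separately.
  f(x) = x^2   ⇒   f'(x) = 2·x
  g(x) = atan(x)   ⇒   g'(x) = 1/(x^2 + 1)
  lim(x→0) f'(x)/g'(x) = lim(x→0) (2·x)/(1/(x^2 + 1))
  = 0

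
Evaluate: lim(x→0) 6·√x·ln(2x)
This is a 0·∞ indeterminate form.

Rewrite 0·∞ as a quotient (0/0 or ∞/∞ form), then apply L'Hôpital's rule:
  lim(x→0) 6·√x·ln(2x) = 0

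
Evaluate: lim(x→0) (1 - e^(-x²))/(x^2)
This is a 0/0 indeterminate form.

Apply L'Hôpital's rule: differentiate numerator and denominator separately.
  f(x) = 1 - e^(-x^2)   ⇒   f'(x) = 2·x·e^(-x^2)
  g(x) = x^2   ⇒   g'(x) = 2·x
  lim(x→0) f'(x)/g'(x) = lim(x→0) (2·x·e^(-x^2))/(2·x)
  = 1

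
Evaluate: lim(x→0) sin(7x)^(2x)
This is an exponential indeterminate form.

For exponential indeterminate forms, take the natural log:
  Let L = lim(x→0) sin(7x)^(2x)
  Then ln(L) = lim(x→0) [exponent × ln(base)]
  Evaluate using L'Hôpital or standard limits, then exponentiate.
  L = 1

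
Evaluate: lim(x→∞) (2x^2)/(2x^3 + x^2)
This is an ∞/∞ indeterminate form.

Apply L'Hôpital's rule: differentiate numerator and denominator separately.
  f(x) = 2·x^2   ⇒   f'(x) = 4·x
  g(x) = 2·x^3 + x^2   ⇒   g'(x) = 6·x^2 + 2·x
  lim(x→∞) f'(x)/g'(x) = lim(x→∞) (4·x)/(6·x^2 + 2·x)
  = 0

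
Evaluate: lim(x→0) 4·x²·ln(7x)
This is a 0·∞ indeterminate form.

Rewrite 0·∞ as a quotient (0/0 or ∞/∞ form), then apply L'Hôpital's rule:
  lim(x→0) 4·x²·ln(7x) = 0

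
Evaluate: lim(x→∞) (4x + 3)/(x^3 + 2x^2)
This is an ∞/∞ indeterminate form.

Apply L'Hôpital's rule: differentiate numerator and denominator separately.
  f(x) = 4·x + 3   ⇒   f'(x) = 4
  g(x) = x^3 + 2·x^2   ⇒   g'(x) = 3·x^2 + 4·x
  lim(x→∞) f'(x)/g'(x) = lim(x→∞) (4)/(3·x^2 + 4·x)
  = 0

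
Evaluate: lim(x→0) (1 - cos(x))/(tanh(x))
This is a 0/0 indeterminate form.

Apply L'Hôpital's rule: differentiate numerator and denominator separately.
  f(x) = 1 - cos(x)   ⇒   f'(x) = sin(x)
  g(x) = tanh(x)   ⇒   g'(x) = 1 - tanh(x)^2
  lim(x→0) f'(x)/g'(x) = lim(x→0) (sin(x))/(1 - tanh(x)^2)
  = 0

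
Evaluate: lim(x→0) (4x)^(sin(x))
This is an exponential indeterminate form.

For exponential indeterminate forms, take the natural log:
  Let L = lim(x→0) (4x)^(sin(x))
  Then ln(L) = lim(x→0) [exponent × ln(base)]
  Evaluate using L'Hôpital or standard limits, then exponentiate.
  L = 1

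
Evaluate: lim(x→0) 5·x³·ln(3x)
This is a 0·∞ indeterminate form.

Rewrite 0·∞ as a quotient (0/0 or ∞/∞ form), then apply L'Hôpital's rule:
  lim(x→0) 5·x³·ln(3x) = 0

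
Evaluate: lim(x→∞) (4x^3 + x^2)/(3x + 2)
This is an ∞/∞ indeterminate form.

Apply L'Hôpital's rule: differentiate numerator and denominator separately.
  f(x) = 4·x^3 + x^2   ⇒   f'(x) = 12·x^2 + 2·x
  g(x) = 3·x + 2   ⇒   g'(x) = 3
  lim(x→∞) f'(x)/g'(x) = lim(x→∞) (12·x^2 + 2·x)/(3)
  = ∞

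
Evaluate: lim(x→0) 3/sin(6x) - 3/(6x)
This is an ∞-∞ indeterminate form.

Combine fractions or rationalize to convert ∞-∞ to 0/0 form:
  lim(x→0) 3/sin(6x) - 3/(6x) = 0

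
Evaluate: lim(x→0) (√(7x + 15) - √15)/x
This is a standard limit.

Factor or rationalize the expression:
  lim(x→0) (√(7x + 15) - √15)/x = 7·sqrt(15)/30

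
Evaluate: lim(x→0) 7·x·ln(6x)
This is a 0·∞ indeterminate form.

Rewrite 0·∞ as a quotient (0/0 or ∞/∞ form), then apply L'Hôpital's rule:
  lim(x→0) 7·x·ln(6x) = 0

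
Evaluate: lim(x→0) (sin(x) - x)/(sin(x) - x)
This is a 0/0 indeterminate form.

Apply L'Hôpital's rule: differentiate numerator and denominator separately.
  f(x) = -x + sin(x)   ⇒   f'(x) = cos(x) - 1
  g(x) = -x + sin(x)   ⇒   g'(x) = cos(x) - 1
  lim(x→0) f'(x)/g'(x) = lim(x→0) (cos(x) - 1)/(cos(x) - 1)
  = 1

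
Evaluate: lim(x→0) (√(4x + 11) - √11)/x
This is a standard limit.

Factor or rationalize the expression:
  lim(x→0) (√(4x + 11) - √11)/x = 2·sqrt(11)/11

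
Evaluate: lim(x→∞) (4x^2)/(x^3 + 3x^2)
This is an ∞/∞ indeterminate form.

Apply L'Hôpital's rule: differentiate numerator and denominator separately.
  f(x) = 4·x^2   ⇒   f'(x) = 8·x
  g(x) = x^3 + 3·x^2   ⇒   g'(x) = 3·x^2 + 6·x
  lim(x→∞) f'(x)/g'(x) = lim(x→∞) (8·x)/(3·x^2 + 6·x)
  = 0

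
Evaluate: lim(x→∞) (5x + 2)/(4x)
This is an ∞/∞ indeterminate form.

Apply L'Hôpital's rule: differentiate numerator and denominator separately.
  f(x) = 5·x + 2   ⇒   f'(x) = 5
  g(x) = 4·x   ⇒   g'(x) = 4
  lim(x→∞) f'(x)/g'(x) = lim(x→∞) (5)/(4)
  = 5/4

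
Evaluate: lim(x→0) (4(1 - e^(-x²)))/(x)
This is a 0/0 indeterminate form.

Apply L'Hôpital's rule: differentiate numerator and denominator separately.
  f(x) = 4 - 4·e^(-x^2)   ⇒   f'(x) = 8·x·e^(-x^2)
  g(x) = x   ⇒   g'(x) = 1
  lim(x→0) f'(x)/g'(x) = lim(x→0) (8·x·e^(-x^2))/(1)
  = 0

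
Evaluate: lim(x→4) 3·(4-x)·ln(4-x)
This is a 0·∞ indeterminate form.

Rewrite 0·∞ as a quotient (0/0 or ∞/∞ form), then apply L'Hôpital's rule:
  lim(x→4) 3·(4-x)·ln(4-x) = 0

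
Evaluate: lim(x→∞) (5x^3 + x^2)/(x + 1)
This is an ∞/∞ indeterminate form.

Apply L'Hôpital's rule: differentiate numerator and denominator separately.
  f(x) = 5·x^3 + x^2   ⇒   f'(x) = 15·x^2 + 2·x
  g(x) = x + 1   ⇒   g'(x) = 1
  lim(x→∞) f'(x)/g'(x) = lim(x→∞) (15·x^2 + 2·x)/(1)
  = ∞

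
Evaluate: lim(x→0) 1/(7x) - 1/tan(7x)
This is an ∞-∞ indeterminate form.

Combine fractions or rationalize to convert ∞-∞ to 0/0 form:
  lim(x→0) 1/(7x) - 1/tan(7x) = 0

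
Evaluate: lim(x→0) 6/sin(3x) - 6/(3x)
This is an ∞-∞ indeterminate form.

Combine fractions or rationalize to convert ∞-∞ to 0/0 form:
  lim(x→0) 6/sin(3x) - 6/(3x) = 0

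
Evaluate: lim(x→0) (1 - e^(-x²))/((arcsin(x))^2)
This is a 0/0 indeterminate form.

Apply L'Hôpital's rule: differentiate numerator and denominator separately.
  f(x) = 1 - e^(-x^2)   ⇒   f'(x) = 2·x·e^(-x^2)
  g(x) = asin(x)^2   ⇒   g'(x) = 2·asin(x)/sqrt(1 - x^2)
  lim(x→0) f'(x)/g'(x) = lim(x→0) (2·x·e^(-x^2))/(2·asin(x)/sqrt(1 - x^2))
  = 1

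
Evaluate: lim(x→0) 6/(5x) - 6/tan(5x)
This is an ∞-∞ indeterminate form.

Combine fractions or rationalize to convert ∞-∞ to 0/0 form:
  lim(x→0) 6/(5x) - 6/tan(5x) = 0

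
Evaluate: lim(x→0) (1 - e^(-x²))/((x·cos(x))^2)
This is a 0/0 indeterminate form.

Apply L'Hôpital's rule: differentiate numerator and denominator separately.
  f(x) = 1 - e^(-x^2)   ⇒   f'(x) = 2·x·e^(-x^2)
  g(x) = x^2·cos(x)^2   ⇒   g'(x) = -2·x^2·sin(x)·cos(x) + 2·x·cos(x)^2
  lim(x→0) f'(x)/g'(x) = lim(x→0) (2·x·e^(-x^2))/(-2·x^2·sin(x)·cos(x) + 2·x·cos(x)^2)
  = 1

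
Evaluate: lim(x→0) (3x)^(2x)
This is an exponential indeterminate form.

For exponential indeterminate forms, take the natural log:
  Let L = lim(x→0) (3x)^(2x)
  Then ln(L) = lim(x→0) [exponent × ln(base)]
  Evaluate using L'Hôpital or standard limits, then exponentiate.
  L = 1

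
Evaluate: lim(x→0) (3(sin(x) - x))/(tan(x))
This is a 0/0 indeterminate form.

Apply L'Hôpital's rule: differentiate numerator and denominator separately.
  f(x) = -3·x + 3·sin(x)   ⇒   f'(x) = 3·cos(x) - 3
  g(x) = tan(x)   ⇒   g'(x) = tan(x)^2 + 1
  lim(x→0) f'(x)/g'(x) = lim(x→0) (3·cos(x) - 3)/(tan(x)^2 + 1)
  = 0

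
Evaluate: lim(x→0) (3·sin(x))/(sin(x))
This is a 0/0 indeterminate form.

Apply L'Hôpital's rule: differentiate numerator and denominator separately.
  f(x) = 3·sin(x)   ⇒   f'(x) = 3·cos(x)
  g(x) = sin(x)   ⇒   g'(x) = cos(x)
  lim(x→0) f'(x)/g'(x) = lim(x→0) (3·cos(x))/(cos(x))
  = 3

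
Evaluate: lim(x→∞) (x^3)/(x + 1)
This is an ∞/∞ indeterminate form.

Apply L'Hôpital's rule: differentiate numerator and denominator separately.
  f(x) = x^3   ⇒   f'(x) = 3·x^2
  g(x) = x + 1   ⇒   g'(x) = 1
  lim(x→∞) f'(x)/g'(x) = lim(x→∞) (3·x^2)/(1)
  = ∞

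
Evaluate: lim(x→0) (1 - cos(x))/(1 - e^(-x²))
This is a 0/0 indeterminate form.

Apply L'Hôpital's rule: differentiate numerator and denominator separately.
  f(x) = 1 - cos(x)   ⇒   f'(x) = sin(x)
  g(x) = 1 - e^(-x^2)   ⇒   g'(x) = 2·x·e^(-x^2)
  lim(x→0) f'(x)/g'(x) = lim(x→0) (sin(x))/(2·x·e^(-x^2))
  = 1/2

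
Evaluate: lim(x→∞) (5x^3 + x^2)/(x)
This is an ∞/∞ indeterminate form.

Apply L'Hôpital's rule: differentiate numerator and denominator separately.
  f(x) = 5·x^3 + x^2   ⇒   f'(x) = 15·x^2 + 2·x
  g(x) = x   ⇒   g'(x) = 1
  lim(x→∞) f'(x)/g'(x) = lim(x→∞) (15·x^2 + 2·x)/(1)
  = ∞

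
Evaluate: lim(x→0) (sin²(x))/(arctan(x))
This is a 0/0 indeterminate form.

Apply L'Hôpital's rule: differentiate numerator and denominator separately.
  f(x) = sin(x)^2   ⇒   f'(x) = 2·sin(x)·cos(x)
  g(x) = atan(x)   ⇒   g'(x) = 1/(x^2 + 1)
  lim(x→0) f'(x)/g'(x) = lim(x→0) (2·sin(x)·cos(x))/(1/(x^2 + 1))
  = 0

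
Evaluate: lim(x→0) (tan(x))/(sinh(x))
This is a 0/0 indeterminate form.

Apply L'Hôpital's rule: differentiate numerator and denominator separately.
  f(x) = tan(x)   ⇒   f'(x) = tan(x)^2 + 1
  g(x) = sinh(x)   ⇒   g'(x) = cosh(x)
  lim(x→0) f'(x)/g'(x) = lim(x→0) (tan(x)^2 + 1)/(cosh(x))
  = 1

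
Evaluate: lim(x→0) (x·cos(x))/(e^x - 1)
This is a 0/0 indeterminate form.

Apply L'Hôpital's rule: differentiate numerator and denominator separately.
  f(x) = x·cos(x)   ⇒   f'(x) = -x·sin(x) + cos(x)
  g(x) = e^(x) - 1   ⇒   g'(x) = e^(x)
  lim(x→0) f'(x)/g'(x) = lim(x→0) (-x·sin(x) + cos(x))/(e^(x))
  = 1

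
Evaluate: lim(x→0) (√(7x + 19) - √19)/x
This is a standard limit.

Factor or rationalize the expression:
  lim(x→0) (√(7x + 19) - √19)/x = 7·sqrt(19)/38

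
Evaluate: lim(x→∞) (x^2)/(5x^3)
This is an ∞/∞ indeterminate form.

Apply L'Hôpital's rule: differentiate numerator and denominator separately.
  f(x) = x^2   ⇒   f'(x) = 2·x
  g(x) = 5·x^3   ⇒   g'(x) = 15·x^2
  lim(x→∞) f'(x)/g'(x) = lim(x→∞) (2·x)/(15·x^2)
  = 0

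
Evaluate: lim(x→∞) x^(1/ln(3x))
This is an exponential indeterminate form.

For exponential indeterminate forms, take the natural log:
  Let L = lim(x→∞) x^(1/ln(3x))
  Then ln(L) = lim(x→∞) [exponent × ln(base)]
  Evaluate using L'Hôpital or standard limits, then exponentiate.
  L = e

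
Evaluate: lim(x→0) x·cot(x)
This is a 0·∞ indeterminate form.

Rewrite 0·∞ as a quotient (0/0 or ∞/∞ form), then apply L'Hôpital's rule:
  lim(x→0) x·cot(x) = 1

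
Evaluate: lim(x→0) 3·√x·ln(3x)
This is a 0·∞ indeterminate form.

Rewrite 0·∞ as a quotient (0/0 or ∞/∞ form), then apply L'Hôpital's rule:
  lim(x→0) 3·√x·ln(3x) = 0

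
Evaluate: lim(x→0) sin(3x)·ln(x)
This is a 0·∞ indeterminate form.

Rewrite 0·∞ as a quotient (0/0 or ∞/∞ form), then apply L'Hôpital's rule:
  lim(x→0) sin(3x)·ln(x) = 0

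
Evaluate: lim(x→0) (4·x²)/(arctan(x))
This is a 0/0 indeterminate form.

Apply L'Hôpital's rule: differentiate numerator and denominator separately.
  f(x) = 4·x^2   ⇒   f'(x) = 8·x
  g(x) = atan(x)   ⇒   g'(x) = 1/(x^2 + 1)
  lim(x→0) f'(x)/g'(x) = lim(x→0) (8·x)/(1/(x^2 + 1))
  = 0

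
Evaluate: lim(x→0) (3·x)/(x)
This is a 0/0 indeterminate form.

Apply L'Hôpital's rule: differentiate numerator and denominator separately.
  f(x) = 3·x   ⇒   f'(x) = 3
  g(x) = x   ⇒   g'(x) = 1
  lim(x→0) f'(x)/g'(x) = lim(x→0) (3)/(1)
  = 3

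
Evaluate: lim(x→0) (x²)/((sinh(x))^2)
This is a 0/0 indeterminate form.

Apply L'Hôpital's rule: differentiate numerator and denominator separately.
  f(x) = x^2   ⇒   f'(x) = 2·x
  g(x) = sinh(x)^2   ⇒   g'(x) = 2·sinh(x)·cosh(x)
  lim(x→0) f'(x)/g'(x) = lim(x→0) (2·x)/(2·sinh(x)·cosh(x))
  = 1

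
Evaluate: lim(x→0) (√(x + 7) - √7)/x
This is a standard limit.

Factor or rationalize the expression:
  lim(x→0) (√(x + 7) - √7)/x = sqrt(7)/14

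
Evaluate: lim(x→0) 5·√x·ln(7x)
This is a 0·∞ indeterminate form.

Rewrite 0·∞ as a quotient (0/0 or ∞/∞ form), then apply L'Hôpital's rule:
  lim(x→0) 5·√x·ln(7x) = 0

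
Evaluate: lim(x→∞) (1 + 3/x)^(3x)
This is an exponential indeterminate form.

For exponential indeterminate forms, take the natural log:
  Let L = lim(x→∞) (1 + 3/x)^(3x)
  Then ln(L) = lim(x→∞) [exponent × ln(base)]
  Evaluate using L'Hôpital or standard limits, then exponentiate.
  L = e^(9)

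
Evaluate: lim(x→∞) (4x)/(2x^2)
This is an ∞/∞ indeterminate form.

Apply L'Hôpital's rule: differentiate numerator and denominator separately.
  f(x) = 4·x   ⇒   f'(x) = 4
  g(x) = 2·x^2   ⇒   g'(x) = 4·x
  lim(x→∞) f'(x)/g'(x) = lim(x→∞) (4)/(4·x)
  = 0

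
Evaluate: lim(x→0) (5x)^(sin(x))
This is an exponential indeterminate form.

For exponential indeterminate forms, take the natural log:
  Let L = lim(x→0) (5x)^(sin(x))
  Then ln(L) = lim(x→0) [exponent × ln(base)]
  Evaluate using L'Hôpital or standard limits, then exponentiate.
  L = 1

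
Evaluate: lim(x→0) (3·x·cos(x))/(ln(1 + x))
This is a 0/0 indeterminate form.

Apply L'Hôpital's rule: differentiate numerator and denominator separately.
  f(x) = 3·x·cos(x)   ⇒   f'(x) = -3·x·sin(x) + 3·cos(x)
  g(x) = ln(x + 1)   ⇒   g'(x) = 1/(x + 1)
  lim(x→0) f'(x)/g'(x) = lim(x→0) (-3·x·sin(x) + 3·cos(x))/(1/(x + 1))
  = 3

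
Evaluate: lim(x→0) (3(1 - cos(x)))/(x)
This is a 0/0 indeterminate form.

Apply L'Hôpital's rule: differentiate numerator and denominator separately.
  f(x) = 3 - 3·cos(x)   ⇒   f'(x) = 3·sin(x)
  g(x) = x   ⇒   g'(x) = 1
  lim(x→0) f'(x)/g'(x) = lim(x→0) (3·sin(x))/(1)
  = 0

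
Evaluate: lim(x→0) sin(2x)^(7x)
This is an exponential indeterminate form.

For exponential indeterminate forms, take the natural log:
  Let L = lim(x→0) sin(2x)^(7x)
  Then ln(L) = lim(x→0) [exponent × ln(base)]
  Evaluate using L'Hôpital or standard limits, then exponentiate.
  L = 1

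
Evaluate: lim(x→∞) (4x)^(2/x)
This is an exponential indeterminate form.

For exponential indeterminate forms, take the natural log:
  Let L = lim(x→∞) (4x)^(2/x)
  Then ln(L) = lim(x→∞) [exponent × ln(base)]
  Evaluate using L'Hôpital or standard limits, then exponentiate.
  L = 1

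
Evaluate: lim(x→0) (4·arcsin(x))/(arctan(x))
This is a 0/0 indeterminate form.

Apply L'Hôpital's rule: differentiate numerator and denominator separately.
  f(x) = 4·asin(x)   ⇒   f'(x) = 4/sqrt(1 - x^2)
  g(x) = atan(x)   ⇒   g'(x) = 1/(x^2 + 1)
  lim(x→0) f'(x)/g'(x) = lim(x→0) (4/sqrt(1 - x^2))/(1/(x^2 + 1))
  = 4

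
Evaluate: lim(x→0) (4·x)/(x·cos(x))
This is a 0/0 indeterminate form.

Apply L'Hôpital's rule: differentiate numerator and denominator separately.
  f(x) = 4·x   ⇒   f'(x) = 4
  g(x) = x·cos(x)   ⇒   g'(x) = -x·sin(x) + cos(x)
  lim(x→0) f'(x)/g'(x) = lim(x→0) (4)/(-x·sin(x) + cos(x))
  = 4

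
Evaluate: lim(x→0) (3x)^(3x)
This is an exponential indeterminate form.

For exponential indeterminate forms, take the natural log:
  Let L = lim(x→0) (3x)^(3x)
  Then ln(L) = lim(x→0) [exponent × ln(base)]
  Evaluate using L'Hôpital or standard limits, then exponentiate.
  L = 1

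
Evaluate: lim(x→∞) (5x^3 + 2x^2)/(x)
This is an ∞/∞ indeterminate form.

Apply L'Hôpital's rule: differentiate numerator and denominator separately.
  f(x) = 5·x^3 + 2·x^2   ⇒   f'(x) = 15·x^2 + 4·x
  g(x) = x   ⇒   g'(x) = 1
  lim(x→∞) f'(x)/g'(x) = lim(x→∞) (15·x^2 + 4·x)/(1)
  = ∞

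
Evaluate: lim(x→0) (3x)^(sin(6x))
This is an exponential indeterminate form.

For exponential indeterminate forms, take the natural log:
  Let L = lim(x→0) (3x)^(sin(6x))
  Then ln(L) = lim(x→0) [exponent × ln(base)]
  Evaluate using L'Hôpital or standard limits, then exponentiate.
  L = 1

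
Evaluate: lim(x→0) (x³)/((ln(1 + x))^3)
This is a 0/0 indeterminate form.

Apply L'Hôpital's rule: differentiate numerator and denominator separately.
  f(x) = x^3   ⇒   f'(x) = 3·x^2
  g(x) = ln(x + 1)^3   ⇒   g'(x) = 3·ln(x + 1)^2/(x + 1)
  lim(x→0) f'(x)/g'(x) = lim(x→0) (3·x^2)/(3·ln(x + 1)^2/(x + 1))
  = 1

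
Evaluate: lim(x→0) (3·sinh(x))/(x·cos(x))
This is a 0/0 indeterminate form.

Apply L'Hôpital's rule: differentiate numerator and denominator separately.
  f(x) = 3·sinh(x)   ⇒   f'(x) = 3·cosh(x)
  g(x) = x·cos(x)   ⇒   g'(x) = -x·sin(x) + cos(x)
  lim(x→0) f'(x)/g'(x) = lim(x→0) (3·cosh(x))/(-x·sin(x) + cos(x))
  = 3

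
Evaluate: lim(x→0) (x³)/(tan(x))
This is a 0/0 indeterminate form.

Apply L'Hôpital's rule: differentiate numerator and denominator separately.
  f(x) = x^3   ⇒   f'(x) = 3·x^2
  g(x) = tan(x)   ⇒   g'(x) = tan(x)^2 + 1
  lim(x→0) f'(x)/g'(x) = lim(x→0) (3·x^2)/(tan(x)^2 + 1)
  = 0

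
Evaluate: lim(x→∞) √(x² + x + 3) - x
This is an ∞-∞ indeterminate form.

Combine fractions or rationalize to convert ∞-∞ to 0/0 form:
  lim(x→∞) √(x² + x + 3) - x = 1/2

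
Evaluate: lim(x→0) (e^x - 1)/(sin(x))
This is a 0/0 indeterminate form.

Apply L'Hôpital's rule: differentiate numerator and denominator separately.
  f(x) = e^(x) - 1   ⇒   f'(x) = e^(x)
  g(x) = sin(x)   ⇒   g'(x) = cos(x)
  lim(x→0) f'(x)/g'(x) = lim(x→0) (e^(x))/(cos(x))
  = 1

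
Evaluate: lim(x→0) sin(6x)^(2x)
This is an exponential indeterminate form.

For exponential indeterminate forms, take the natural log:
  Let L = lim(x→0) sin(6x)^(2x)
  Then ln(L) = lim(x→0) [exponent × ln(base)]
  Evaluate using L'Hôpital or standard limits, then exponentiate.
  L = 1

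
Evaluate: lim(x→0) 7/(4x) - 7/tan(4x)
This is an ∞-∞ indeterminate form.

Combine fractions or rationalize to convert ∞-∞ to 0/0 form:
  lim(x→0) 7/(4x) - 7/tan(4x) = 0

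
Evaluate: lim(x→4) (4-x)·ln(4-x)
This is a 0·∞ indeterminate form.

Rewrite 0·∞ as a quotient (0/0 or ∞/∞ form), then apply L'Hôpital's rule:
  lim(x→4) (4-x)·ln(4-x) = 0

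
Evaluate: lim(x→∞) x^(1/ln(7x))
This is an exponential indeterminate form.

For exponential indeterminate forms, take the natural log:
  Let L = lim(x→∞) x^(1/ln(7x))
  Then ln(L) = lim(x→∞) [exponent × ln(base)]
  Evaluate using L'Hôpital or standard limits, then exponentiate.
  L = e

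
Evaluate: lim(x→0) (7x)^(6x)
This is an exponential indeterminate form.

For exponential indeterminate forms, take the natural log:
  Let L = lim(x→0) (7x)^(6x)
  Then ln(L) = lim(x→0) [exponent × ln(base)]
  Evaluate using L'Hôpital or standard limits, then exponentiate.
  L = 1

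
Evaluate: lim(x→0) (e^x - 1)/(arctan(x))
This is a 0/0 indeterminate form.

Apply L'Hôpital's rule: differentiate numerator and denominator separately.
  f(x) = e^(x) - 1   ⇒   f'(x) = e^(x)
  g(x) = atan(x)   ⇒   g'(x) = 1/(x^2 + 1)
  lim(x→0) f'(x)/g'(x) = lim(x→0) (e^(x))/(1/(x^2 + 1))
  = 1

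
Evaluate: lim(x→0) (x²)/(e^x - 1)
This is a 0/0 indeterminate form.

Apply L'Hôpital's rule: differentiate numerator and denominator separately.
  f(x) = x^2   ⇒   f'(x) = 2·x
  g(x) = e^(x) - 1   ⇒   g'(x) = e^(x)
  lim(x→0) f'(x)/g'(x) = lim(x→0) (2·x)/(e^(x))
  = 0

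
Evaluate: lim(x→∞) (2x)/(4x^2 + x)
This is an ∞/∞ indeterminate form.

Apply L'Hôpital's rule: differentiate numerator and denominator separately.
  f(x) = 2·x   ⇒   f'(x) = 2
  g(x) = 4·x^2 + x   ⇒   g'(x) = 8·x + 1
  lim(x→∞) f'(x)/g'(x) = lim(x→∞) (2)/(8·x + 1)
  = 0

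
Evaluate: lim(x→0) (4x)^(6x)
This is an exponential indeterminate form.

For exponential indeterminate forms, take the natural log:
  Let L = lim(x→0) (4x)^(6x)
  Then ln(L) = lim(x→0) [exponent × ln(base)]
  Evaluate using L'Hôpital or standard limits, then exponentiate.
  L = 1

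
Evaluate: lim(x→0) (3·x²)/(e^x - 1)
This is a 0/0 indeterminate form.

Apply L'Hôpital's rule: differentiate numerator and denominator separately.
  f(x) = 3·x^2   ⇒   f'(x) = 6·x
  g(x) = e^(x) - 1   ⇒   g'(x) = e^(x)
  lim(x→0) f'(x)/g'(x) = lim(x→0) (6·x)/(e^(x))
  = 0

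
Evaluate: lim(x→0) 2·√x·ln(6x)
This is a 0·∞ indeterminate form.

Rewrite 0·∞ as a quotient (0/0 or ∞/∞ form), then apply L'Hôpital's rule:
  lim(x→0) 2·√x·ln(6x) = 0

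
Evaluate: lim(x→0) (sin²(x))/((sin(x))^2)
This is a 0/0 indeterminate form.

Apply L'Hôpital's rule: differentiate numerator and denominator separately.
  f(x) = sin(x)^2   ⇒   f'(x) = 2·sin(x)·cos(x)
  g(x) = sin(x)^2   ⇒   g'(x) = 2·sin(x)·cos(x)
  lim(x→0) f'(x)/g'(x) = lim(x→0) (2·sin(x)·cos(x))/(2·sin(x)·cos(x))
  = 1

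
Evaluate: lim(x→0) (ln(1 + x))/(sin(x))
This is a 0/0 indeterminate form.

Apply L'Hôpital's rule: differentiate numerator and denominator separately.
  f(x) = ln(x + 1)   ⇒   f'(x) = 1/(x + 1)
  g(x) = sin(x)   ⇒   g'(x) = cos(x)
  lim(x→0) f'(x)/g'(x) = lim(x→0) (1/(x + 1))/(cos(x))
  = 1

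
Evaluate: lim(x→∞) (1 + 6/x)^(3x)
This is an exponential indeterminate form.

For exponential indeterminate forms, take the natural log:
  Let L = lim(x→∞) (1 + 6/x)^(3x)
  Then ln(L) = lim(x→∞) [exponent × ln(base)]
  Evaluate using L'Hôpital or standard limits, then exponentiate.
  L = e^(18)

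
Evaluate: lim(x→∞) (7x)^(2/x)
This is an exponential indeterminate form.

For exponential indeterminate forms, take the natural log:
  Let L = lim(x→∞) (7x)^(2/x)
  Then ln(L) = lim(x→∞) [exponent × ln(base)]
  Evaluate using L'Hôpital or standard limits, then exponentiate.
  L = 1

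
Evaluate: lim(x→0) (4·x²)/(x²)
This is a 0/0 indeterminate form.

Apply L'Hôpital's rule: differentiate numerator and denominator separately.
  f(x) = 4·x^2   ⇒   f'(x) = 8·x
  g(x) = x^2   ⇒   g'(x) = 2·x
  lim(x→0) f'(x)/g'(x) = lim(x→0) (8·x)/(2·x)
  = 4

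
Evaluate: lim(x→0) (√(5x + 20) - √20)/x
This is a standard limit.

Factor or rationalize the expression:
  lim(x→0) (√(5x + 20) - √20)/x = sqrt(5)/4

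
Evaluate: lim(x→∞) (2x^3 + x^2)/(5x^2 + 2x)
This is an ∞/∞ indeterminate form.

Apply L'Hôpital's rule: differentiate numerator and denominator separately.
  f(x) = 2·x^3 + x^2   ⇒   f'(x) = 6·x^2 + 2·x
  g(x) = 5·x^2 + 2·x   ⇒   g'(x) = 10·x + 2
  lim(x→∞) f'(x)/g'(x) = lim(x→∞) (6·x^2 + 2·x)/(10·x + 2)
  = ∞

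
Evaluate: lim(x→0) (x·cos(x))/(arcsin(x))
This is a 0/0 indeterminate form.

Apply L'Hôpital's rule: differentiate numerator and denominator separately.
  f(x) = x·cos(x)   ⇒   f'(x) = -x·sin(x) + cos(x)
  g(x) = asin(x)   ⇒   g'(x) = 1/sqrt(1 - x^2)
  lim(x→0) f'(x)/g'(x) = lim(x→0) (-x·sin(x) + cos(x))/(1/sqrt(1 - x^2))
  = 1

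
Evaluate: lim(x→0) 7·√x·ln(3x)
This is a 0·∞ indeterminate form.

Rewrite 0·∞ as a quotient (0/0 or ∞/∞ form), then apply L'Hôpital's rule:
  lim(x→0) 7·√x·ln(3x) = 0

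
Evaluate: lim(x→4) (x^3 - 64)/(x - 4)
This is a standard limit.

Factor or rationalize the expression:
  lim(x→4) (x^3 - 64)/(x - 4) = 48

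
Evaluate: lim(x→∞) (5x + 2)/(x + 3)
This is an ∞/∞ indeterminate form.

Apply L'Hôpital's rule: differentiate numerator and denominator separately.
  f(x) = 5·x + 2   ⇒   f'(x) = 5
  g(x) = x + 3   ⇒   g'(x) = 1
  lim(x→∞) f'(x)/g'(x) = lim(x→∞) (5)/(1)
  = 5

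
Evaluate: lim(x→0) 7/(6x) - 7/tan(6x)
This is an ∞-∞ indeterminate form.

Combine fractions or rationalize to convert ∞-∞ to 0/0 form:
  lim(x→0) 7/(6x) - 7/tan(6x) = 0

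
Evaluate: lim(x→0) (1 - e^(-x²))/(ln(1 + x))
This is a 0/0 indeterminate form.

Apply L'Hôpital's rule: differentiate numerator and denominator separately.
  f(x) = 1 - e^(-x^2)   ⇒   f'(x) = 2·x·e^(-x^2)
  g(x) = ln(x + 1)   ⇒   g'(x) = 1/(x + 1)
  lim(x→0) f'(x)/g'(x) = lim(x→0) (2·x·e^(-x^2))/(1/(x + 1))
  = 0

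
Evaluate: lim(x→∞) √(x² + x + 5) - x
This is an ∞-∞ indeterminate form.

Combine fractions or rationalize to convert ∞-∞ to 0/0 form:
  lim(x→∞) √(x² + x + 5) - x = 1/2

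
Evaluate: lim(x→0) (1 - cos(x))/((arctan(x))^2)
This is a 0/0 indeterminate form.

Apply L'Hôpital's rule: differentiate numerator and denominator separately.
  f(x) = 1 - cos(x)   ⇒   f'(x) = sin(x)
  g(x) = atan(x)^2   ⇒   g'(x) = 2·atan(x)/(x^2 + 1)
  lim(x→0) f'(x)/g'(x) = lim(x→0) (sin(x))/(2·atan(x)/(x^2 + 1))
  = 1/2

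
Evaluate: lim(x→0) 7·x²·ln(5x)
This is a 0·∞ indeterminate form.

Rewrite 0·∞ as a quotient (0/0 or ∞/∞ form), then apply L'Hôpital's rule:
  lim(x→0) 7·x²·ln(5x) = 0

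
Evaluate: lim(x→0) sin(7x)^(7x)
This is an exponential indeterminate form.

For exponential indeterminate forms, take the natural log:
  Let L = lim(x→0) sin(7x)^(7x)
  Then ln(L) = lim(x→0) [exponent × ln(base)]
  Evaluate using L'Hôpital or standard limits, then exponentiate.
  L = 1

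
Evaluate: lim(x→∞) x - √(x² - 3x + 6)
This is an ∞-∞ indeterminate form.

Combine fractions or rationalize to convert ∞-∞ to 0/0 form:
  lim(x→∞) x - √(x² - 3x + 6) = 3/2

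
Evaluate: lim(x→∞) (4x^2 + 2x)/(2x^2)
This is an ∞/∞ indeterminate form.

Apply L'Hôpital's rule: differentiate numerator and denominator separately.
  f(x) = 4·x^2 + 2·x   ⇒   f'(x) = 8·x + 2
  g(x) = 2·x^2   ⇒   g'(x) = 4·x
  lim(x→∞) f'(x)/g'(x) = lim(x→∞) (8·x + 2)/(4·x)
  = 2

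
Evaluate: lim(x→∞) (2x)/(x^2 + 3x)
This is an ∞/∞ indeterminate form.

Apply L'Hôpital's rule: differentiate numerator and denominator separately.
  f(x) = 2·x   ⇒   f'(x) = 2
  g(x) = x^2 + 3·x   ⇒   g'(x) = 2·x + 3
  lim(x→∞) f'(x)/g'(x) = lim(x→∞) (2)/(2·x + 3)
  = 0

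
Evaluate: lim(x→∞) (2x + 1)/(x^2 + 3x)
This is an ∞/∞ indeterminate form.

Apply L'Hôpital's rule: differentiate numerator and denominator separately.
  f(x) = 2·x + 1   ⇒   f'(x) = 2
  g(x) = x^2 + 3·x   ⇒   g'(x) = 2·x + 3
  lim(x→∞) f'(x)/g'(x) = lim(x→∞) (2)/(2·x + 3)
  = 0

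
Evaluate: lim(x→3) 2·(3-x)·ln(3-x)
This is a 0·∞ indeterminate form.

Rewrite 0·∞ as a quotient (0/0 or ∞/∞ form), then apply L'Hôpital's rule:
  lim(x→3) 2·(3-x)·ln(3-x) = 0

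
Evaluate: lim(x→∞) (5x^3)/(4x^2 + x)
This is an ∞/∞ indeterminate form.

Apply L'Hôpital's rule: differentiate numerator and denominator separately.
  f(x) = 5·x^3   ⇒   f'(x) = 15·x^2
  g(x) = 4·x^2 + x   ⇒   g'(x) = 8·x + 1
  lim(x→∞) f'(x)/g'(x) = lim(x→∞) (15·x^2)/(8·x + 1)
  = ∞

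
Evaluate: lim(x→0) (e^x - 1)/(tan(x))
This is a 0/0 indeterminate form.

Apply L'Hôpital's rule: differentiate numerator and denominator separately.
  f(x) = e^(x) - 1   ⇒   f'(x) = e^(x)
  g(x) = tan(x)   ⇒   g'(x) = tan(x)^2 + 1
  lim(x→0) f'(x)/g'(x) = lim(x→0) (e^(x))/(tan(x)^2 + 1)
  = 1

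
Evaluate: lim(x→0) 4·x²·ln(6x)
This is a 0·∞ indeterminate form.

Rewrite 0·∞ as a quotient (0/0 or ∞/∞ form), then apply L'Hôpital's rule:
  lim(x→0) 4·x²·ln(6x) = 0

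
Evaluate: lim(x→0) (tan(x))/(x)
This is a 0/0 indeterminate form.

Apply L'Hôpital's rule: differentiate numerator and denominator separately.
  f(x) = tan(x)   ⇒   f'(x) = tan(x)^2 + 1
  g(x) = x   ⇒   g'(x) = 1
  lim(x→0) f'(x)/g'(x) = lim(x→0) (tan(x)^2 + 1)/(1)
  = 1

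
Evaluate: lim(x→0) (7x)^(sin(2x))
This is an exponential indeterminate form.

For exponential indeterminate forms, take the natural log:
  Let L = lim(x→0) (7x)^(sin(2x))
  Then ln(L) = lim(x→0) [exponent × ln(base)]
  Evaluate using L'Hôpital or standard limits, then exponentiate.
  L = 1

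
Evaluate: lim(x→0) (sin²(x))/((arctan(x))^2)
This is a 0/0 indeterminate form.

Apply L'Hôpital's rule: differentiate numerator and denominator separately.
  f(x) = sin(x)^2   ⇒   f'(x) = 2·sin(x)·cos(x)
  g(x) = atan(x)^2   ⇒   g'(x) = 2·atan(x)/(x^2 + 1)
  lim(x→0) f'(x)/g'(x) = lim(x→0) (2·sin(x)·cos(x))/(2·atan(x)/(x^2 + 1))
  = 1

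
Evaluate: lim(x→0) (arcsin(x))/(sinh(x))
This is a 0/0 indeterminate form.

Apply L'Hôpital's rule: differentiate numerator and denominator separately.
  f(x) = asin(x)   ⇒   f'(x) = 1/sqrt(1 - x^2)
  g(x) = sinh(x)   ⇒   g'(x) = cosh(x)
  lim(x→0) f'(x)/g'(x) = lim(x→0) (1/sqrt(1 - x^2))/(cosh(x))
  = 1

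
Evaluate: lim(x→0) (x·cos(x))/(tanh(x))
This is a 0/0 indeterminate form.

Apply L'Hôpital's rule: differentiate numerator and denominator separately.
  f(x) = x·cos(x)   ⇒   f'(x) = -x·sin(x) + cos(x)
  g(x) = tanh(x)   ⇒   g'(x) = 1 - tanh(x)^2
  lim(x→0) f'(x)/g'(x) = lim(x→0) (-x·sin(x) + cos(x))/(1 - tanh(x)^2)
  = 1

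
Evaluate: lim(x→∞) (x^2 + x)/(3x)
This is an ∞/∞ indeterminate form.

Apply L'Hôpital's rule: differentiate numerator and denominator separately.
  f(x) = x^2 + x   ⇒   f'(x) = 2·x + 1
  g(x) = 3·x   ⇒   g'(x) = 3
  lim(x→∞) f'(x)/g'(x) = lim(x→∞) (2·x + 1)/(3)
  = ∞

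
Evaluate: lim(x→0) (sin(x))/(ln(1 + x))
This is a 0/0 indeterminate form.

Apply L'Hôpital's rule: differentiate numerator and denominator separately.
  f(x) = sin(x)   ⇒   f'(x) = cos(x)
  g(x) = ln(x + 1)   ⇒   g'(x) = 1/(x + 1)
  lim(x→0) f'(x)/g'(x) = lim(x→0) (cos(x))/(1/(x + 1))
  = 1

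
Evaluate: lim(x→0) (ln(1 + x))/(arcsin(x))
This is a 0/0 indeterminate form.

Apply L'Hôpital's rule: differentiate numerator and denominator separately.
  f(x) = ln(x + 1)   ⇒   f'(x) = 1/(x + 1)
  g(x) = asin(x)   ⇒   g'(x) = 1/sqrt(1 - x^2)
  lim(x→0) f'(x)/g'(x) = lim(x→0) (1/(x + 1))/(1/sqrt(1 - x^2))
  = 1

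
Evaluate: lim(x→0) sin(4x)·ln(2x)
This is a 0·∞ indeterminate form.

Rewrite 0·∞ as a quotient (0/0 or ∞/∞ form), then apply L'Hôpital's rule:
  lim(x→0) sin(4x)·ln(2x) = 0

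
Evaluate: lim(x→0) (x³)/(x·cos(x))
This is a 0/0 indeterminate form.

Apply L'Hôpital's rule: differentiate numerator and denominator separately.
  f(x) = x^3   ⇒   f'(x) = 3·x^2
  g(x) = x·cos(x)   ⇒   g'(x) = -x·sin(x) + cos(x)
  lim(x→0) f'(x)/g'(x) = lim(x→0) (3·x^2)/(-x·sin(x) + cos(x))
  = 0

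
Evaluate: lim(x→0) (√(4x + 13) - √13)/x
This is a standard limit.

Factor or rationalize the expression:
  lim(x→0) (√(4x + 13) - √13)/x = 2·sqrt(13)/13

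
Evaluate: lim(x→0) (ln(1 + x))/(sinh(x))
This is a 0/0 indeterminate form.

Apply L'Hôpital's rule: differentiate numerator and denominator separately.
  f(x) = ln(x + 1)   ⇒   f'(x) = 1/(x + 1)
  g(x) = sinh(x)   ⇒   g'(x) = cosh(x)
  lim(x→0) f'(x)/g'(x) = lim(x→0) (1/(x + 1))/(cosh(x))
  = 1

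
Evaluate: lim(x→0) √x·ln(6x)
This is a 0·∞ indeterminate form.

Rewrite 0·∞ as a quotient (0/0 or ∞/∞ form), then apply L'Hôpital's rule:
  lim(x→0) √x·ln(6x) = 0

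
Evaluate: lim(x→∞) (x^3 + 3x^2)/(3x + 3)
This is an ∞/∞ indeterminate form.

Apply L'Hôpital's rule: differentiate numerator and denominator separately.
  f(x) = x^3 + 3·x^2   ⇒   f'(x) = 3·x^2 + 6·x
  g(x) = 3·x + 3   ⇒   g'(x) = 3
  lim(x→∞) f'(x)/g'(x) = lim(x→∞) (3·x^2 + 6·x)/(3)
  = ∞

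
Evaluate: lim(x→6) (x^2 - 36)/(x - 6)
This is a standard limit.

Factor or rationalize the expression:
  lim(x→6) (x^2 - 36)/(x - 6) = 12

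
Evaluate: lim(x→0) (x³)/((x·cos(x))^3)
This is a 0/0 indeterminate form.

Apply L'Hôpital's rule: differentiate numerator and denominator separately.
  f(x) = x^3   ⇒   f'(x) = 3·x^2
  g(x) = x^3·cos(x)^3   ⇒   g'(x) = -3·x^3·sin(x)·cos(x)^2 + 3·x^2·cos(x)^3
  lim(x→0) f'(x)/g'(x) = lim(x→0) (3·x^2)/(-3·x^3·sin(x)·cos(x)^2 + 3·x^2·cos(x)^3)
  = 1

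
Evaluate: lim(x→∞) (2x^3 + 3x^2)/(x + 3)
This is an ∞/∞ indeterminate form.

Apply L'Hôpital's rule: differentiate numerator and denominator separately.
  f(x) = 2·x^3 + 3·x^2   ⇒   f'(x) = 6·x^2 + 6·x
  g(x) = x + 3   ⇒   g'(x) = 1
  lim(x→∞) f'(x)/g'(x) = lim(x→∞) (6·x^2 + 6·x)/(1)
  = ∞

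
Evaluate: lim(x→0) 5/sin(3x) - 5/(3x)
This is an ∞-∞ indeterminate form.

Combine fractions or rationalize to convert ∞-∞ to 0/0 form:
  lim(x→0) 5/sin(3x) - 5/(3x) = 0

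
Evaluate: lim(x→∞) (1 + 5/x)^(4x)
This is an exponential indeterminate form.

For exponential indeterminate forms, take the natural log:
  Let L = lim(x→∞) (1 + 5/x)^(4x)
  Then ln(L) = lim(x→∞) [exponent × ln(base)]
  Evaluate using L'Hôpital or standard limits, then exponentiate.
  L = e^(20)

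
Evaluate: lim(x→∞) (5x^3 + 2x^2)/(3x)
This is an ∞/∞ indeterminate form.

Apply L'Hôpital's rule: differentiate numerator and denominator separately.
  f(x) = 5·x^3 + 2·x^2   ⇒   f'(x) = 15·x^2 + 4·x
  g(x) = 3·x   ⇒   g'(x) = 3
  lim(x→∞) f'(x)/g'(x) = lim(x→∞) (15·x^2 + 4·x)/(3)
  = ∞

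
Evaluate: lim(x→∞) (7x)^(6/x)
This is an exponential indeterminate form.

For exponential indeterminate forms, take the natural log:
  Let L = lim(x→∞) (7x)^(6/x)
  Then ln(L) = lim(x→∞) [exponent × ln(base)]
  Evaluate using L'Hôpital or standard limits, then exponentiate.
  L = 1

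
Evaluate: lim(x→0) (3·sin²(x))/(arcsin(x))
This is a 0/0 indeterminate form.

Apply L'Hôpital's rule: differentiate numerator and denominator separately.
  f(x) = 3·sin(x)^2   ⇒   f'(x) = 6·sin(x)·cos(x)
  g(x) = asin(x)   ⇒   g'(x) = 1/sqrt(1 - x^2)
  lim(x→0) f'(x)/g'(x) = lim(x→0) (6·sin(x)·cos(x))/(1/sqrt(1 - x^2))
  = 0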